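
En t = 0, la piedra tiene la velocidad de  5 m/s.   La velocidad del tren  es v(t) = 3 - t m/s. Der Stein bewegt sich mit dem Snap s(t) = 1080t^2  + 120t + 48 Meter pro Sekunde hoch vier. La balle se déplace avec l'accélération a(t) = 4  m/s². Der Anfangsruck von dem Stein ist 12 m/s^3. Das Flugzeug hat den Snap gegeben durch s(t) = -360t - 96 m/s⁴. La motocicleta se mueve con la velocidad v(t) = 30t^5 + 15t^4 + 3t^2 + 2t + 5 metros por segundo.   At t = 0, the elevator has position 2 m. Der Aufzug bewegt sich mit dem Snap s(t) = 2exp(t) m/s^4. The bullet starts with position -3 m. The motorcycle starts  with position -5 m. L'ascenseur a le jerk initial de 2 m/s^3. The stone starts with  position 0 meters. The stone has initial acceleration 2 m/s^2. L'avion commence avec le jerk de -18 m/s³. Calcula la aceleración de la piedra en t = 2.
Partiendo del snap s(t) = 1080·t^2 + 120·t + 48, tomamos 2 integrales. La integral del snap, con j(0) = 12, da la sacudida: j(t) = 360·t^3 + 60·t^2 + 48·t + 12. La integral de la sacudida es la aceleración. Usando a(0) = 2, obtenemos a(t) = 90·t^4 + 20·t^3 + 24·t^2 + 12·t + 2. Tenemos la aceleración a(t) = 90·t^4 + 20·t^3 + 24·t^2 + 12·t + 2. Sustituyendo t = 2: a(2) = 1722.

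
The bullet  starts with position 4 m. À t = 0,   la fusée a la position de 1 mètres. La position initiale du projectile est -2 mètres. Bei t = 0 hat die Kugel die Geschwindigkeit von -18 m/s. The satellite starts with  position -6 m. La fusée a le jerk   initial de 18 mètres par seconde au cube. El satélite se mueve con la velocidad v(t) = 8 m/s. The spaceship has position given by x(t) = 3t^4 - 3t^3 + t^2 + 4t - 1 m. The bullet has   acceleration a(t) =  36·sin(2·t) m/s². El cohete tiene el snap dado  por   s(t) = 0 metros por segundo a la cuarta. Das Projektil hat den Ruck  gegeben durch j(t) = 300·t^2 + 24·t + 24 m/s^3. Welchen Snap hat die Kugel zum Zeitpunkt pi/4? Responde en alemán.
Wir müssen unsere Gleichung für die Beschleunigung a(t) = 36·sin(2·t) 2-mal ableiten. Die Ableitung von der Beschleunigung ergibt den Ruck: j(t) = 72·cos(2·t). Durch Ableiten von dem Ruck erhalten wir den Snap: s(t) = -144·sin(2·t). Wir haben den Snap s(t) = -144·sin(2·t). Durch Einsetzen von t = pi/4: s(pi/4) = -144.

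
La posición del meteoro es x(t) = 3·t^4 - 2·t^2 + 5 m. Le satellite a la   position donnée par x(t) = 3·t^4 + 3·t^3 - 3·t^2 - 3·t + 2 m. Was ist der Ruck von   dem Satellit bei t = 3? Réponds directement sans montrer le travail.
Die Antwort ist 234.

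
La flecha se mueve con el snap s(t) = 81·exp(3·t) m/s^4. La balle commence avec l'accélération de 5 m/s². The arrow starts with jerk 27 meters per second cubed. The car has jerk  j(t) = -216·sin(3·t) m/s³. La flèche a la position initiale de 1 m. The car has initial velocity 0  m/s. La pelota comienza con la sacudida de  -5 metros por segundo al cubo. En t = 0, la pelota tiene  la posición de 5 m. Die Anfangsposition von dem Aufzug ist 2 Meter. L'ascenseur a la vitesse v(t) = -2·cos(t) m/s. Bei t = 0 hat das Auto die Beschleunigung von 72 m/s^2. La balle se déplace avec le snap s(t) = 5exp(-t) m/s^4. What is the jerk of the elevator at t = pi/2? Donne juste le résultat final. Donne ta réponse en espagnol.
En t = pi/2, j = 0.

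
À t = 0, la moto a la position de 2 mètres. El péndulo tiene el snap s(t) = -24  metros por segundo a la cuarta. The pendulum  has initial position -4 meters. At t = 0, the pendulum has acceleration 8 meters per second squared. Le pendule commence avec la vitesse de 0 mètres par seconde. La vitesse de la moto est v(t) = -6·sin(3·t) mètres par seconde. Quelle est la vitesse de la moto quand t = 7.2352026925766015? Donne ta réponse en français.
Nous avons la vitesse v(t) = -6·sin(3·t). En substituant t = 7.2352026925766015: v(7.2352026925766015) = -1.69005662897201.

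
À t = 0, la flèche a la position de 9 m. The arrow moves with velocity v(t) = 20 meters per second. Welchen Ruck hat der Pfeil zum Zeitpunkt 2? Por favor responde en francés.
Nous devons dériver notre équation de la vitesse v(t) = 20 2 fois. En dérivant la vitesse, nous obtenons l'accélération: a(t) = 0. En prenant d/dt de a(t), nous trouvons j(t) = 0. En utilisant j(t) = 0 et en substituant t = 2, nous trouvons j = 0.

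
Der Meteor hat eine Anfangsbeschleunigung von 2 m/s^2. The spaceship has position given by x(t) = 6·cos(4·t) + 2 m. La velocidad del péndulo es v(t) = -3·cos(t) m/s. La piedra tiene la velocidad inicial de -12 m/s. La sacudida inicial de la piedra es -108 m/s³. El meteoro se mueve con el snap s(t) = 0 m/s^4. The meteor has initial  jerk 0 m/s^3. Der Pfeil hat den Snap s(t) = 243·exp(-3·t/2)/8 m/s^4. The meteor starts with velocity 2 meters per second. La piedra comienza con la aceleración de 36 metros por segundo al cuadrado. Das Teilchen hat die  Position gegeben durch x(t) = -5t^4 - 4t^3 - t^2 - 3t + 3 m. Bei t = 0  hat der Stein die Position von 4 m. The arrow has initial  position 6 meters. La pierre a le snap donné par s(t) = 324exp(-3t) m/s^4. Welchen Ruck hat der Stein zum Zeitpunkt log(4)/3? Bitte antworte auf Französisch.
Nous devons trouver l'intégrale de notre équation du snap s(t) = 324·exp(-3·t) 1 fois. En prenant ∫s(t)dt et en appliquant j(0) = -108, nous trouvons j(t) = -108·exp(-3·t). En utilisant j(t) = -108·exp(-3·t) et en substituant t = log(4)/3, nous trouvons j = -27.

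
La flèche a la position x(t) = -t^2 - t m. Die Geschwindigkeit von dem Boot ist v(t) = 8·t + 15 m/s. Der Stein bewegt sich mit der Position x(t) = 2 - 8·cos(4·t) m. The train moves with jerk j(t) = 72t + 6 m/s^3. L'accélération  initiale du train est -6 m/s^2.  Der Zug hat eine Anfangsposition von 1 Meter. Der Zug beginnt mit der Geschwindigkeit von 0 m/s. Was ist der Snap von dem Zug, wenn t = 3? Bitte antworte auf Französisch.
Pour résoudre ceci, nous devons prendre 1 dérivée de notre équation du jerk j(t) = 72·t + 6. La dérivée du jerk donne le snap: s(t) = 72. De l'équation du snap s(t) = 72, nous substituons t = 3 pour obtenir s = 72.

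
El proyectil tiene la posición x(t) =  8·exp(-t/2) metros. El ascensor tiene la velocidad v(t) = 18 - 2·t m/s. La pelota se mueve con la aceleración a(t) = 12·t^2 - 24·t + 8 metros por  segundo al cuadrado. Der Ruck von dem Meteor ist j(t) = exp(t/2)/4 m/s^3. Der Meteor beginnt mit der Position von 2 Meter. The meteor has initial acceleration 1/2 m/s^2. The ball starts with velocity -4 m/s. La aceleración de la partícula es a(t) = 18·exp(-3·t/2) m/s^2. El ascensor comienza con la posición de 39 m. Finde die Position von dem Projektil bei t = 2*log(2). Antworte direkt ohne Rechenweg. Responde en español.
x(2*log(2)) = 4.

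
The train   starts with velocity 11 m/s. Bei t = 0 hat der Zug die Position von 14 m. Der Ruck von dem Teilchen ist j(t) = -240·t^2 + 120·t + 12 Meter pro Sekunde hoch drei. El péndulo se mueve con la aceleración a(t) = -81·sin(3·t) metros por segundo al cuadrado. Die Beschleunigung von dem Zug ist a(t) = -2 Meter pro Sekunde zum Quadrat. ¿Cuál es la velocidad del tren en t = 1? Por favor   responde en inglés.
We must find the integral of our acceleration equation a(t) = -2 1 time. The integral of acceleration, with v(0) = 11, gives velocity: v(t) = 11 - 2·t. Using v(t) = 11 - 2·t and substituting t = 1, we find v = 9.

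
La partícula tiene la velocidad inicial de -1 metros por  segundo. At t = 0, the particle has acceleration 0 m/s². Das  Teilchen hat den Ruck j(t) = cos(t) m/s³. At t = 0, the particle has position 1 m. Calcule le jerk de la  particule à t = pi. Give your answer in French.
En utilisant j(t) = cos(t) et en substituant t = pi, nous trouvons j = -1.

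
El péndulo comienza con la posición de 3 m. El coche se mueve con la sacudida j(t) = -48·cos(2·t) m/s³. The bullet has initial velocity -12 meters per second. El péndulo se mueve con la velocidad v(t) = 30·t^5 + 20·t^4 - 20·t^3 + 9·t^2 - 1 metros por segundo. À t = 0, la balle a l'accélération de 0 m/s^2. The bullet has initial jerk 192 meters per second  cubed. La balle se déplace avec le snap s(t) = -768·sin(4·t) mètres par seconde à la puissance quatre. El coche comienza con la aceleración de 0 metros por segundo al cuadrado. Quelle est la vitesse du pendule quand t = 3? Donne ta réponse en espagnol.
De la ecuación de la velocidad v(t) = 30·t^5 + 20·t^4 - 20·t^3 + 9·t^2 - 1, sustituimos t = 3 para obtener v = 8450.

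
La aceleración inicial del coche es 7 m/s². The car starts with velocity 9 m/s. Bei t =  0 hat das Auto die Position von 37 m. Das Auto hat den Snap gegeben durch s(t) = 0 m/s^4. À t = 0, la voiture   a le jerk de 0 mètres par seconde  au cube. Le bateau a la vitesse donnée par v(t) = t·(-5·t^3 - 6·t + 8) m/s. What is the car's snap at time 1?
Using s(t) = 0 and substituting t = 1, we find s = 0.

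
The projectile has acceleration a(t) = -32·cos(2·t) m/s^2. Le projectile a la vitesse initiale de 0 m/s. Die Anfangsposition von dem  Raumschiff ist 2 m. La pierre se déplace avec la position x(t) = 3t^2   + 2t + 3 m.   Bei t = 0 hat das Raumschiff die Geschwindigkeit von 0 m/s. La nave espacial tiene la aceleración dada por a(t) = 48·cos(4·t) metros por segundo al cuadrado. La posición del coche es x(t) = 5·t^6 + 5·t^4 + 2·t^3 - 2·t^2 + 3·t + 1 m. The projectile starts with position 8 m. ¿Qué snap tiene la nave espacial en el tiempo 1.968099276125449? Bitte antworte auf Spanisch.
Debemos derivar nuestra ecuación de la aceleración a(t) = 48·cos(4·t) 2 veces. La derivada de la aceleración da la sacudida: j(t) = -192·sin(4·t). Derivando la sacudida, obtenemos el snap: s(t) = -768·cos(4·t). Usando s(t) = -768·cos(4·t) y sustituyendo t = 1.968099276125449, encontramos s = 14.1422819890500.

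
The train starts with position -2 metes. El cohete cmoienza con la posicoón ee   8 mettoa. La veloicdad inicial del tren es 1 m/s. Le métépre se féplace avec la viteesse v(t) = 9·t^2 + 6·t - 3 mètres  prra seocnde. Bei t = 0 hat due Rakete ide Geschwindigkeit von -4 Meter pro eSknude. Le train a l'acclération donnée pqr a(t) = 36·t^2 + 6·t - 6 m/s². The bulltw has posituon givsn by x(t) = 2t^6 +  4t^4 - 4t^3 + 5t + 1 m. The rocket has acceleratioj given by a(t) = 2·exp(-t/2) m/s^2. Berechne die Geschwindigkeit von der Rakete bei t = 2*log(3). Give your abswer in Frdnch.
En partant de l'accélération a(t) = 2·exp(-t/2), nous prenons 1 intégrale. La primitive de l'accélération est la vitesse. En utilisant v(0) = -4, nous obtenons v(t) = -4·exp(-t/2). De l'équation de la vitesse v(t) = -4·exp(-t/2), nous substituons t = 2*log(3) pour obtenir v = -4/3.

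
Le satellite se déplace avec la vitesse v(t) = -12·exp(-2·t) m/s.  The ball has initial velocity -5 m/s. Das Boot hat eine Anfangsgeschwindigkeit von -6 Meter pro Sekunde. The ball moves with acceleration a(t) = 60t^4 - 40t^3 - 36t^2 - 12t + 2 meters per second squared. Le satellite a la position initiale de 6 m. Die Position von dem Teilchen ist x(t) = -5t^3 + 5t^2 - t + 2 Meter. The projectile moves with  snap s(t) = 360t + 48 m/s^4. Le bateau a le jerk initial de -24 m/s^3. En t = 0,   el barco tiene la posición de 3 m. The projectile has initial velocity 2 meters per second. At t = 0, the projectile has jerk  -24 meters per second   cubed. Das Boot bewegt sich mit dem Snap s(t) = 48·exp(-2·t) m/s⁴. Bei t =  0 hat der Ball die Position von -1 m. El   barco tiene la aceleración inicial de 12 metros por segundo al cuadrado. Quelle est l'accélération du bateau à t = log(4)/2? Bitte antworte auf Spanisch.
Necesitamos integrar nuestra ecuación del snap s(t) = 48·exp(-2·t) 2 veces. Tomando ∫s(t)dt y aplicando j(0) = -24, encontramos j(t) = -24·exp(-2·t). La antiderivada de la sacudida, con a(0) = 12, da la aceleración: a(t) = 12·exp(-2·t). Tenemos la aceleración a(t) = 12·exp(-2·t). Sustituyendo t = log(4)/2: a(log(4)/2) = 3.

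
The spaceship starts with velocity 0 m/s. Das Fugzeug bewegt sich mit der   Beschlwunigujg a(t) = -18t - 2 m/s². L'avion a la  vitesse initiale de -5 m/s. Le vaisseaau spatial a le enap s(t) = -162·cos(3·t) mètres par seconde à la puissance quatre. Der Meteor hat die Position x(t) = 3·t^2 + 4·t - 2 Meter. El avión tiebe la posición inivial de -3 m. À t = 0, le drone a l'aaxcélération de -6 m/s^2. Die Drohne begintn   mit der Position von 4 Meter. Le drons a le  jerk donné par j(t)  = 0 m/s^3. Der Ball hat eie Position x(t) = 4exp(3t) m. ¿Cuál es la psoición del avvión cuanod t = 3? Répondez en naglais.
We need to integrate our acceleration equation a(t) = -18·t - 2 2 times. Finding the integral of a(t) and using v(0) = -5: v(t) = -9·t^2 - 2·t - 5. Taking ∫v(t)dt and applying x(0) = -3, we find x(t) = -3·t^3 - t^2 - 5·t - 3. Using x(t) = -3·t^3 - t^2 - 5·t - 3 and substituting t = 3, we find x = -108.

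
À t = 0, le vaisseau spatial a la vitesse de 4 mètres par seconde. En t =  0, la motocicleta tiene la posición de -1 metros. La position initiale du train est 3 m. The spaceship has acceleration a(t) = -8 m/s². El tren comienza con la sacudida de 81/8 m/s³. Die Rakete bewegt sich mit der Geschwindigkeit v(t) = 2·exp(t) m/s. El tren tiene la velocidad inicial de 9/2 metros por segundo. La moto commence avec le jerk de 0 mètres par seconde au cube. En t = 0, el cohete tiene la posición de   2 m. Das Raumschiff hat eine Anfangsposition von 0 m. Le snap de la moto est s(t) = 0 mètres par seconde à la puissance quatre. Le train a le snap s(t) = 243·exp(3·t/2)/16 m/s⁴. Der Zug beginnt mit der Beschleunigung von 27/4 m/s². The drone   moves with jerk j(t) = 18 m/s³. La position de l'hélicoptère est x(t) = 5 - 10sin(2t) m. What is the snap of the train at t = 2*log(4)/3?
From the given snap equation s(t) = 243·exp(3·t/2)/16, we substitute t = 2*log(4)/3 to get s = 243/4.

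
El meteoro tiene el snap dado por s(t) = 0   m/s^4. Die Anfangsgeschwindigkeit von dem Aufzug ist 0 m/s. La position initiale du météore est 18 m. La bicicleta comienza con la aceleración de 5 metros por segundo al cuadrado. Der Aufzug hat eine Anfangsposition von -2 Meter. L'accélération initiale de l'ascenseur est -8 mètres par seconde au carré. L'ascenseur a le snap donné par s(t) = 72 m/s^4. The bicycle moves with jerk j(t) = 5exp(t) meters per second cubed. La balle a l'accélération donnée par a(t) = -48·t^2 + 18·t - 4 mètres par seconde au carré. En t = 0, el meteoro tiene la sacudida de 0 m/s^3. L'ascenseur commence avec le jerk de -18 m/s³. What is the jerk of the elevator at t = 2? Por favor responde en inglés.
To solve this, we need to take 1 antiderivative of our snap equation s(t) = 72. Taking ∫s(t)dt and applying j(0) = -18, we find j(t) = 72·t - 18. Using j(t) = 72·t - 18 and substituting t = 2, we find j = 126.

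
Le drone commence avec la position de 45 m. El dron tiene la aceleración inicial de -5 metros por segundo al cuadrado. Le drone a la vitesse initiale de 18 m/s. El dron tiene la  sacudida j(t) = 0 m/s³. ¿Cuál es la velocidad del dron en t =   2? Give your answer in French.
Nous devons trouver l'intégrale de notre équation du jerk j(t) = 0 2 fois. En prenant ∫j(t)dt et en appliquant a(0) = -5, nous trouvons a(t) = -5. La primitive de l'accélération, avec v(0) = 18, donne la vitesse: v(t) = 18 - 5·t. Nous avons la vitesse v(t) = 18 - 5·t. En substituant t = 2: v(2) = 8.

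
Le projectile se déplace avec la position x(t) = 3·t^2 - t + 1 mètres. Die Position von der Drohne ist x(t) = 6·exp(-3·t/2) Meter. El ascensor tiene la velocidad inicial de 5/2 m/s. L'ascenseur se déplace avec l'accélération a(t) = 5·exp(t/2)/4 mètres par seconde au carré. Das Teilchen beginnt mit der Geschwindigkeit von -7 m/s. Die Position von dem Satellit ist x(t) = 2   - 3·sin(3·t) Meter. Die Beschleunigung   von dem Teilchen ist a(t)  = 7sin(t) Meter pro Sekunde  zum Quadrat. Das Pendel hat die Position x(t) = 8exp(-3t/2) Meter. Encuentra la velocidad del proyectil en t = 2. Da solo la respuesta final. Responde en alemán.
Bei t = 2, v = 11.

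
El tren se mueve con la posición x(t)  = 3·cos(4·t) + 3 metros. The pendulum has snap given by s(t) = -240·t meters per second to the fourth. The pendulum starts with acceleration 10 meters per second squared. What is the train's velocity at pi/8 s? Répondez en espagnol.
Debemos derivar nuestra ecuación de la posición x(t) = 3·cos(4·t) + 3 1 vez. Tomando d/dt de x(t), encontramos v(t) = -12·sin(4·t). De la ecuación de la velocidad v(t) = -12·sin(4·t), sustituimos t = pi/8 para obtener v = -12.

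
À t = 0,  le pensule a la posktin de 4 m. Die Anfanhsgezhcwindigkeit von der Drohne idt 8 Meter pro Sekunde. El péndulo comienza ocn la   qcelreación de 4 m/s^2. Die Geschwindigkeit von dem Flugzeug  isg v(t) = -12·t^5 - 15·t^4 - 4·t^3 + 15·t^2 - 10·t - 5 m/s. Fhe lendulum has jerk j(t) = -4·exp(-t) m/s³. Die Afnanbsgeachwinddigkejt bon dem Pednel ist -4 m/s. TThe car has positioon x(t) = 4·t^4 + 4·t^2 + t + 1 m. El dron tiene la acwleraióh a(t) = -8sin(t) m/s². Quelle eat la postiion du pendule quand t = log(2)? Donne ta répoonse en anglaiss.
To find the answer, we compute 3 antiderivatives of j(t) = -4·exp(-t). Integrating jerk and using the initial condition a(0) = 4, we get a(t) = 4·exp(-t). Finding the antiderivative of a(t) and using v(0) = -4: v(t) = -4·exp(-t). The integral of velocity is position. Using x(0) = 4, we get x(t) = 4·exp(-t). From the given position equation x(t) = 4·exp(-t), we substitute t = log(2) to get x = 2.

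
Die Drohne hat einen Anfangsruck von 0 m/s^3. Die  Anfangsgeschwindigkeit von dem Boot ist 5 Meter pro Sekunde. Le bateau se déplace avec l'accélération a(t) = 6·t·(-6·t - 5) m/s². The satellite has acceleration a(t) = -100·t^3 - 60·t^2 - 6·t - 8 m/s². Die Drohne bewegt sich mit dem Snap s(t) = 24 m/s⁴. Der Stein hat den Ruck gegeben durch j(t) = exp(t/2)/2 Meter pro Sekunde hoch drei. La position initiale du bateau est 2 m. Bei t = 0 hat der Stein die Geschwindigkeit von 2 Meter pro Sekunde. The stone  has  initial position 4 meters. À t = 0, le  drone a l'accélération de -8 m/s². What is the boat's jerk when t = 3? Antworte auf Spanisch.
Partiendo de la aceleración a(t) = 6·t·(-6·t - 5), tomamos 1 derivada. Derivando la aceleración, obtenemos la sacudida: j(t) = -72·t - 30. Tenemos la sacudida j(t) = -72·t - 30. Sustituyendo t = 3: j(3) = -246.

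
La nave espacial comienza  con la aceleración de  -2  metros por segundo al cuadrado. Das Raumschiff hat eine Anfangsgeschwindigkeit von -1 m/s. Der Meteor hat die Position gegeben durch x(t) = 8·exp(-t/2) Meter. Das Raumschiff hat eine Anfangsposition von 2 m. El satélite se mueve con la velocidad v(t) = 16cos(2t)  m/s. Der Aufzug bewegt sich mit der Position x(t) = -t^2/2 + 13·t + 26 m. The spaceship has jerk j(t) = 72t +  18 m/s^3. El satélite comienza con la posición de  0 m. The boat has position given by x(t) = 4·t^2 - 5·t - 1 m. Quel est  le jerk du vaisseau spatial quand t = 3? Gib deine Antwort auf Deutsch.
Wir haben den Ruck j(t) = 72·t + 18. Durch Einsetzen von t = 3: j(3) = 234.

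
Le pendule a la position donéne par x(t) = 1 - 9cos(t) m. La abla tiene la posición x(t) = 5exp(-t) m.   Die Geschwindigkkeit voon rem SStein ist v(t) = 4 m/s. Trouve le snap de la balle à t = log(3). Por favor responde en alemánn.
Ausgehend von der Position x(t) = 5·exp(-t), nehmen wir 4 Ableitungen. Mit d/dt von x(t) finden wir v(t) = -5·exp(-t). Durch Ableiten von der Geschwindigkeit erhalten wir die Beschleunigung: a(t) = 5·exp(-t). Mit d/dt von a(t) finden wir j(t) = -5·exp(-t). Durch Ableiten von dem Ruck erhalten wir den Snap: s(t) = 5·exp(-t). Mit s(t) = 5·exp(-t) und Einsetzen von t = log(3), finden wir s = 5/3.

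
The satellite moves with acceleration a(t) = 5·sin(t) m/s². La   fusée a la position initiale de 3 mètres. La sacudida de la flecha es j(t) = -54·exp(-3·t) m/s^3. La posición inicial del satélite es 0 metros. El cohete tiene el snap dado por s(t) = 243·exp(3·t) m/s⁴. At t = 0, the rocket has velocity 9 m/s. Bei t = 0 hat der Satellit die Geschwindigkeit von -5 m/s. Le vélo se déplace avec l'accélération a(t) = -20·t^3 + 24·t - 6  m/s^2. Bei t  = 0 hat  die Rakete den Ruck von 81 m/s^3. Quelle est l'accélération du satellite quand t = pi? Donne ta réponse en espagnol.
Usando a(t) = 5·sin(t) y sustituyendo t = pi, encontramos a = 0.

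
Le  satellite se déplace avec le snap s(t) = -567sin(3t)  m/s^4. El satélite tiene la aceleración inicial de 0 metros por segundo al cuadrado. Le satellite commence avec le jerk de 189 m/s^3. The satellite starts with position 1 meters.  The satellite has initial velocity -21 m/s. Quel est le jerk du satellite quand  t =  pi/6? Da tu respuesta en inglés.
To solve this, we need to take 1 integral of our snap equation s(t) = -567·sin(3·t). Taking ∫s(t)dt and applying j(0) = 189, we find j(t) = 189·cos(3·t). From the given jerk equation j(t) = 189·cos(3·t), we substitute t = pi/6 to get j = 0.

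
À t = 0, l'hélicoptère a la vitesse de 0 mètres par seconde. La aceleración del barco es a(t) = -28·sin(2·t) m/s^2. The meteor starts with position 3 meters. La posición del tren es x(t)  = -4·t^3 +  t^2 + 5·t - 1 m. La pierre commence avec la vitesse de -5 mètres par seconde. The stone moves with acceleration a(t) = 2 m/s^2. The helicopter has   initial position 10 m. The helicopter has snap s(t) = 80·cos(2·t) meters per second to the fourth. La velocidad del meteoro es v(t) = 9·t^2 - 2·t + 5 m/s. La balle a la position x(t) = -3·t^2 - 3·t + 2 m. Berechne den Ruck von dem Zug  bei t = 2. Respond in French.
Pour résoudre ceci, nous devons prendre 3 dérivées de notre équation de la position x(t) = -4·t^3 + t^2 + 5·t - 1. En prenant d/dt de x(t), nous trouvons v(t) = -12·t^2 + 2·t + 5. En prenant d/dt de v(t), nous trouvons a(t) = 2 - 24·t. En prenant d/dt de a(t), nous trouvons j(t) = -24. Nous avons le jerk j(t) = -24. En substituant t = 2: j(2) = -24.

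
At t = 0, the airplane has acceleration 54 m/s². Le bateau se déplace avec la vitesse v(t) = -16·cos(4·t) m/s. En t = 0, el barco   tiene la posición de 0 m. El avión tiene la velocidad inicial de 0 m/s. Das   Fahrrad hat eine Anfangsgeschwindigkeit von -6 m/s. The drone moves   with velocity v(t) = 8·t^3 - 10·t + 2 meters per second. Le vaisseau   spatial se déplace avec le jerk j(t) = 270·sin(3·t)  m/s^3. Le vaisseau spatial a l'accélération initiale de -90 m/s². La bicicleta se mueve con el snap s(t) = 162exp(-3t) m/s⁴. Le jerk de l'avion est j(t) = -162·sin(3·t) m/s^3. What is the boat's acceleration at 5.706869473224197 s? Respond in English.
Starting from velocity v(t) = -16·cos(4·t), we take 1 derivative. The derivative of velocity gives acceleration: a(t) = 64·sin(4·t). From the given acceleration equation a(t) = 64·sin(4·t), we substitute t = 5.706869473224197 to get a = -47.5000361546746.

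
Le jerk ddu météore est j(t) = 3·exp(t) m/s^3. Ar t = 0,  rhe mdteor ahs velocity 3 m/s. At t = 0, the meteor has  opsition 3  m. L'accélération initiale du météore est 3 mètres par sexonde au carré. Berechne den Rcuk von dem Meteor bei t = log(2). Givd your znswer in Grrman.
Mit j(t) = 3·exp(t) und Einsetzen von t = log(2), finden wir j = 6.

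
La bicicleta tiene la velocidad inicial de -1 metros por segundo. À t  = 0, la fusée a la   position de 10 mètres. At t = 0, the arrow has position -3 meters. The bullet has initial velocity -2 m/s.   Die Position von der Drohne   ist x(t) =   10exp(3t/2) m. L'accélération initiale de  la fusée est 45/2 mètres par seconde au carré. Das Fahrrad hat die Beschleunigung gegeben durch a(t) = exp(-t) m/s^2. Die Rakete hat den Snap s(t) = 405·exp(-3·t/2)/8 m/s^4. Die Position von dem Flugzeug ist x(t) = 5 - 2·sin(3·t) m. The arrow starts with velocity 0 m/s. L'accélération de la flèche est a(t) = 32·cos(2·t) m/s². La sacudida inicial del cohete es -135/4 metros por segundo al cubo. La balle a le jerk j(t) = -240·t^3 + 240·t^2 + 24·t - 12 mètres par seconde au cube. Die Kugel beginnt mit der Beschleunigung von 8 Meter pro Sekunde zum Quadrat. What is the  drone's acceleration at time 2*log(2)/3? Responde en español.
Debemos derivar nuestra ecuación de la posición x(t) = 10·exp(3·t/2) 2 veces. La derivada de la posición da la velocidad: v(t) = 15·exp(3·t/2). Derivando la velocidad, obtenemos la aceleración: a(t) = 45·exp(3·t/2)/2. De la ecuación de la aceleración a(t) = 45·exp(3·t/2)/2, sustituimos t = 2*log(2)/3 para obtener a = 45.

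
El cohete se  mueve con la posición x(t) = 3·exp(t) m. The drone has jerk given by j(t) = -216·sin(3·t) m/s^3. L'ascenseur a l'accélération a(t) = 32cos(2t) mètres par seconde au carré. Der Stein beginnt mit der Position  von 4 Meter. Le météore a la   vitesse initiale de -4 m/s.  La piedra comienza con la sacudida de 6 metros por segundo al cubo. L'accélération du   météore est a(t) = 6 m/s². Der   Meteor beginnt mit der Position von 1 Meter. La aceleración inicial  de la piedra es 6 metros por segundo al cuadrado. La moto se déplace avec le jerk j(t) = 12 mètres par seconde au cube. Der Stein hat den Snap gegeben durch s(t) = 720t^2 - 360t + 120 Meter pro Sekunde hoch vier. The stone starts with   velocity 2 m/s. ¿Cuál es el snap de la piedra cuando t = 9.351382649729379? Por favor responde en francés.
Nous avons le snap s(t) = 720·t^2 - 360·t + 120. En substituant t = 9.351382649729379: s(9.351382649729379) = 59716.3196184924.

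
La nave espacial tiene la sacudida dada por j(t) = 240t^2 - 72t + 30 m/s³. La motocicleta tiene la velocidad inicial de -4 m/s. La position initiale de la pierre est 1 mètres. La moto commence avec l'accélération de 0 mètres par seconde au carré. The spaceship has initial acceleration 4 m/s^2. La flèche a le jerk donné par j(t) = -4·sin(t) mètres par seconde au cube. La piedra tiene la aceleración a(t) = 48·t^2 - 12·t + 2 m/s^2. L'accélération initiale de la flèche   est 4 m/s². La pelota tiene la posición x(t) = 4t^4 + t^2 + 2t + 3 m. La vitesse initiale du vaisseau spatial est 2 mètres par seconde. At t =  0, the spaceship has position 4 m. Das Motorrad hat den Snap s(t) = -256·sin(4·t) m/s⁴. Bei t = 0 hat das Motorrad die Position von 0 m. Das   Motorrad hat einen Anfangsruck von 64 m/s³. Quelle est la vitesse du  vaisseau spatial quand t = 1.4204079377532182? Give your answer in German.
Um dies zu lösen, müssen wir 2 Stammfunktionen unserer Gleichung für den Ruck j(t) = 240·t^2 - 72·t + 30 finden. Die Stammfunktion von dem Ruck ist die Beschleunigung. Mit a(0) = 4 erhalten wir a(t) = 80·t^3 - 36·t^2 + 30·t + 4. Das Integral von der Beschleunigung, mit v(0) = 2, ergibt die Geschwindigkeit: v(t) = 20·t^4 - 12·t^3 + 15·t^2 + 4·t + 2. Aus der Gleichung für die Geschwindigkeit v(t) = 20·t^4 - 12·t^3 + 15·t^2 + 4·t + 2, setzen wir t = 1.4204079377532182 ein und erhalten v = 84.9667984592260.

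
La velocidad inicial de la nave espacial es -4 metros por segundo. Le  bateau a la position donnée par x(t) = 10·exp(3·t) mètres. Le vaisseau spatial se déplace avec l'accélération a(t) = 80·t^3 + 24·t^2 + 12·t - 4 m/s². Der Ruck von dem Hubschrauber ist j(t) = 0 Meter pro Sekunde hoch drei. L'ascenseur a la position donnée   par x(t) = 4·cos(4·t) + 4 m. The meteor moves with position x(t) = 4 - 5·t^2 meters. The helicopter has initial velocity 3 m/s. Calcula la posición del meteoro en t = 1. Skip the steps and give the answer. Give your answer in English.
At t = 1, x = -1.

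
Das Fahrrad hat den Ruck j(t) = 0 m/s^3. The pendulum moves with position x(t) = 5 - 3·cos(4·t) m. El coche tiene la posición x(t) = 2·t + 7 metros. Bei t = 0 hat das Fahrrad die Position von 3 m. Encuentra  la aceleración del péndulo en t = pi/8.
Debemos derivar nuestra ecuación de la posición x(t) = 5 - 3·cos(4·t) 2 veces. Derivando la posición, obtenemos la velocidad: v(t) = 12·sin(4·t). Derivando la velocidad, obtenemos la aceleración: a(t) = 48·cos(4·t). Usando a(t) = 48·cos(4·t) y sustituyendo t = pi/8, encontramos a = 0.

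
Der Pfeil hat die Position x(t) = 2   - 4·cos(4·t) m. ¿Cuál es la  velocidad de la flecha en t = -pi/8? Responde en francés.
Pour résoudre ceci, nous devons prendre 1 dérivée de notre équation de la position x(t) = 2 - 4·cos(4·t). En prenant d/dt de x(t), nous trouvons v(t) = 16·sin(4·t). En utilisant v(t) = 16·sin(4·t) et en substituant t = -pi/8, nous trouvons v = -16.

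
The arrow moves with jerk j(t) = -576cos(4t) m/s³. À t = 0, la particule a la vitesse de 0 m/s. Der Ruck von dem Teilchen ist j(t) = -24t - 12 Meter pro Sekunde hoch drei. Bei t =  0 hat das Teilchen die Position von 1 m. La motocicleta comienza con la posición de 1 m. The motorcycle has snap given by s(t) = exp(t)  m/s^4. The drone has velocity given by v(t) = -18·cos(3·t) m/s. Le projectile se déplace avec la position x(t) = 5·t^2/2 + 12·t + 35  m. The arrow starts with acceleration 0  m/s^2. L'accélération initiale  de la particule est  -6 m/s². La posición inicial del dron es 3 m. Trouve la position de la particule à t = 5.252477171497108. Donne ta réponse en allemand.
Wir müssen unsere Gleichung für den Ruck j(t) = -24·t - 12 3-mal integrieren. Das Integral von dem Ruck ist die Beschleunigung. Mit a(0) = -6 erhalten wir a(t) = -12·t^2 - 12·t - 6. Das Integral von der Beschleunigung, mit v(0) = 0, ergibt die Geschwindigkeit: v(t) = 2·t·(-2·t^2 - 3·t - 3). Mit ∫v(t)dt und Anwendung von x(0) = 1, finden wir x(t) = -t^4 - 2·t^3 - 3·t^2 + 1. Wir haben die Position x(t) = -t^4 - 2·t^3 - 3·t^2 + 1. Durch Einsetzen von t = 5.252477171497108: x(5.252477171497108) = -1132.70789407400.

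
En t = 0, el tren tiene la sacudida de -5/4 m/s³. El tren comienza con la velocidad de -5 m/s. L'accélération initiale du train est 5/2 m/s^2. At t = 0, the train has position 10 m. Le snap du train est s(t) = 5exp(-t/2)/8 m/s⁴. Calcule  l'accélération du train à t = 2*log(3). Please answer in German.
Ausgehend von dem Snap s(t) = 5·exp(-t/2)/8, nehmen wir 2 Integrale. Die Stammfunktion von dem Snap ist der Ruck. Mit j(0) = -5/4 erhalten wir j(t) = -5·exp(-t/2)/4. Mit ∫j(t)dt und Anwendung von a(0) = 5/2, finden wir a(t) = 5·exp(-t/2)/2. Mit a(t) = 5·exp(-t/2)/2 und Einsetzen von t = 2*log(3), finden wir a = 5/6.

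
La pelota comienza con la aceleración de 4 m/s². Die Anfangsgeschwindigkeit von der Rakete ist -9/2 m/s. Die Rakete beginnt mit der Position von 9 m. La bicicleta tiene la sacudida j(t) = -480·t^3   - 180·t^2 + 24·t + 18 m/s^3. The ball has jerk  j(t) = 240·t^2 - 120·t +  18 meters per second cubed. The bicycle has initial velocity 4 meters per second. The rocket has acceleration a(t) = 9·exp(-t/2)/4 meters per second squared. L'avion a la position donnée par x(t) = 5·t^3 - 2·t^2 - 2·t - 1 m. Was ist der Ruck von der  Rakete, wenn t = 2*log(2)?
Ausgehend von der Beschleunigung a(t) = 9·exp(-t/2)/4, nehmen wir 1 Ableitung. Durch Ableiten von der Beschleunigung erhalten wir den Ruck: j(t) = -9·exp(-t/2)/8. Mit j(t) = -9·exp(-t/2)/8 und Einsetzen von t = 2*log(2), finden wir j = -9/16.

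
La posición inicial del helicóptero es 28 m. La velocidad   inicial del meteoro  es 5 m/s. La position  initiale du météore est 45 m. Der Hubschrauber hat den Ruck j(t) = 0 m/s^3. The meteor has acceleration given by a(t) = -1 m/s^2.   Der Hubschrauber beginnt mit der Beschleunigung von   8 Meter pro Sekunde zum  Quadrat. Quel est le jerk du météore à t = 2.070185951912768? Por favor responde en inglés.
Starting from acceleration a(t) = -1, we take 1 derivative. The derivative of acceleration gives jerk: j(t) = 0. From the given jerk equation j(t) = 0, we substitute t = 2.070185951912768 to get j = 0.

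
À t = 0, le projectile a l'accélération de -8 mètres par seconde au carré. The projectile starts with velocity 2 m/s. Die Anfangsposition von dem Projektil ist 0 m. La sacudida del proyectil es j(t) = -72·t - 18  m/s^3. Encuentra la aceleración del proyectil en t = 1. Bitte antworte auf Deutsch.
Wir müssen die Stammfunktion unserer Gleichung für den Ruck j(t) = -72·t - 18 1-mal finden. Mit ∫j(t)dt und Anwendung von a(0) = -8, finden wir a(t) = -36·t^2 - 18·t - 8. Wir haben die Beschleunigung a(t) = -36·t^2 - 18·t - 8. Durch Einsetzen von t = 1: a(1) = -62.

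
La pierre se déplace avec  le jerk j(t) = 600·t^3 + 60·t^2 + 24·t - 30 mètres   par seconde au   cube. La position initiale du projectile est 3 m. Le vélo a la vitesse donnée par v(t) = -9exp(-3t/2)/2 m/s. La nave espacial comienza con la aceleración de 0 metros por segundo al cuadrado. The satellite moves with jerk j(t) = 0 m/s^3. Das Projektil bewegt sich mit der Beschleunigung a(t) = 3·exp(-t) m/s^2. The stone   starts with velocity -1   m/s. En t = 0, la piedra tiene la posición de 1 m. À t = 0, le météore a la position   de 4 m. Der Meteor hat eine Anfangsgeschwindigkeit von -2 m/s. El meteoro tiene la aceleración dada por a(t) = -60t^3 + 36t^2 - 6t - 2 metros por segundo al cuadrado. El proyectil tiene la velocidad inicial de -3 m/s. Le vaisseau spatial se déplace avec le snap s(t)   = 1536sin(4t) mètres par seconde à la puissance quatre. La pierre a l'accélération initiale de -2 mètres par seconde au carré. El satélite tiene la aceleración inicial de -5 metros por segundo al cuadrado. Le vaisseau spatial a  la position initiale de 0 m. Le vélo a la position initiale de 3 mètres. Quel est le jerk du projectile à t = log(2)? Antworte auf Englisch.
To solve this, we need to take 1 derivative of our acceleration equation a(t) = 3·exp(-t). The derivative of acceleration gives jerk: j(t) = -3·exp(-t). Using j(t) = -3·exp(-t) and substituting t = log(2), we find j = -3/2.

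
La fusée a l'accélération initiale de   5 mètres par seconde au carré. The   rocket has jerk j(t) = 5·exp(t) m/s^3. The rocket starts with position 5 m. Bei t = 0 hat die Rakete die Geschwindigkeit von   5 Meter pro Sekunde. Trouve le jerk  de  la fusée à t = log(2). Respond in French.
En utilisant j(t) = 5·exp(t) et en substituant t = log(2), nous trouvons j = 10.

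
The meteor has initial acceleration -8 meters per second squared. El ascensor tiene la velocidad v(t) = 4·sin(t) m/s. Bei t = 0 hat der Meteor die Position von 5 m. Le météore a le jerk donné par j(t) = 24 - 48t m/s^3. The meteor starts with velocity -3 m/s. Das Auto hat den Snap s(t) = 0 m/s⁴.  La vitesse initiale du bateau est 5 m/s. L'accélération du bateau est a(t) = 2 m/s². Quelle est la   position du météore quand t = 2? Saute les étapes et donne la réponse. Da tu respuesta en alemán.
Die Position bei t = 2 ist x = -17.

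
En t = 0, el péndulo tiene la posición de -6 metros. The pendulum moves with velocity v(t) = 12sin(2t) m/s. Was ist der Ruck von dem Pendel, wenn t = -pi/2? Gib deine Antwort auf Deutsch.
Ausgehend von der Geschwindigkeit v(t) = 12·sin(2·t), nehmen wir 2 Ableitungen. Mit d/dt von v(t) finden wir a(t) = 24·cos(2·t). Mit d/dt von a(t) finden wir j(t) = -48·sin(2·t). Aus der Gleichung für den Ruck j(t) = -48·sin(2·t), setzen wir t = -pi/2 ein und erhalten j = 0.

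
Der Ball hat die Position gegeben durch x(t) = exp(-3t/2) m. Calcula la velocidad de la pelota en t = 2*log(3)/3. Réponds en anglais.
To solve this, we need to take 1 derivative of our position equation x(t) = exp(-3·t/2). The derivative of position gives velocity: v(t) = -3·exp(-3·t/2)/2. From the given velocity equation v(t) = -3·exp(-3·t/2)/2, we substitute t = 2*log(3)/3 to get v = -1/2.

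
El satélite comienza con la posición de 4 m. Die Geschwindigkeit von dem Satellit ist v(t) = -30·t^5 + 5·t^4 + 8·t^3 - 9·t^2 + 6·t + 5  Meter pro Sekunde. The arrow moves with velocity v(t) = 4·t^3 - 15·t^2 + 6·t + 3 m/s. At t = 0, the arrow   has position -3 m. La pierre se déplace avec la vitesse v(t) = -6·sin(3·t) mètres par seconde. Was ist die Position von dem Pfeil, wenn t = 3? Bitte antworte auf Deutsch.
Wir müssen unsere Gleichung für die Geschwindigkeit v(t) = 4·t^3 - 15·t^2 + 6·t + 3 1-mal integrieren. Durch Integration von der Geschwindigkeit und Verwendung der Anfangsbedingung x(0) = -3, erhalten wir x(t) = t^4 - 5·t^3 + 3·t^2 + 3·t - 3. Wir haben die Position x(t) = t^4 - 5·t^3 + 3·t^2 + 3·t - 3. Durch Einsetzen von t = 3: x(3) = -21.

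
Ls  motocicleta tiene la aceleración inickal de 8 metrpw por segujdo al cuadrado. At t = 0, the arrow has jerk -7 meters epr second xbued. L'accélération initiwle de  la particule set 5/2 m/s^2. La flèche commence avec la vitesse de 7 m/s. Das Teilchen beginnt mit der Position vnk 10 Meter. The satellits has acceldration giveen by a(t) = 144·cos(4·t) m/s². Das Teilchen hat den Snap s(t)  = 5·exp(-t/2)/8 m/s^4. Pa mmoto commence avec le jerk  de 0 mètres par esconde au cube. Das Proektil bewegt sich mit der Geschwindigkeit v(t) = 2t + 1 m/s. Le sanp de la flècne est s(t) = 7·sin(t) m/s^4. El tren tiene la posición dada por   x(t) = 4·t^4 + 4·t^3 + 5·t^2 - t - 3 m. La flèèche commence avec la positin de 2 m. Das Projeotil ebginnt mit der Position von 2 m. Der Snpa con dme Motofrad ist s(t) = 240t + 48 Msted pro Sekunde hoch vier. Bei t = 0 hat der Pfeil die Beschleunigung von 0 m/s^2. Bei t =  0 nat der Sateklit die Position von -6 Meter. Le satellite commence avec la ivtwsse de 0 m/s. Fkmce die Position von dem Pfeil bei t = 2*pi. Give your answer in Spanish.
Para resolver esto, necesitamos tomar 4 integrales de nuestra ecuación del snap s(t) = 7·sin(t). Tomando ∫s(t)dt y aplicando j(0) = -7, encontramos j(t) = -7·cos(t). Integrando la sacudida y usando la condición inicial a(0) = 0, obtenemos a(t) = -7·sin(t). Integrando la aceleración y usando la condición inicial v(0) = 7, obtenemos v(t) = 7·cos(t). La integral de la velocidad, con x(0) = 2, da la posición: x(t) = 7·sin(t) + 2. Tenemos la posición x(t) = 7·sin(t) + 2. Sustituyendo t = 2*pi: x(2*pi) = 2.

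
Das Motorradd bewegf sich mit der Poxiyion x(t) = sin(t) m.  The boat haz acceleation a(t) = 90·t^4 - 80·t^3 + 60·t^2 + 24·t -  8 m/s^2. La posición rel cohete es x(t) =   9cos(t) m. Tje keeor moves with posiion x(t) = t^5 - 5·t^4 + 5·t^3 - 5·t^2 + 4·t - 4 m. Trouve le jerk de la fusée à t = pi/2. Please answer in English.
We must differentiate our position equation x(t) = 9·cos(t) 3 times. Taking d/dt of x(t), we find v(t) = -9·sin(t). Differentiating velocity, we get acceleration: a(t) = -9·cos(t). Taking d/dt of a(t), we find j(t) = 9·sin(t). Using j(t) = 9·sin(t) and substituting t = pi/2, we find j = 9.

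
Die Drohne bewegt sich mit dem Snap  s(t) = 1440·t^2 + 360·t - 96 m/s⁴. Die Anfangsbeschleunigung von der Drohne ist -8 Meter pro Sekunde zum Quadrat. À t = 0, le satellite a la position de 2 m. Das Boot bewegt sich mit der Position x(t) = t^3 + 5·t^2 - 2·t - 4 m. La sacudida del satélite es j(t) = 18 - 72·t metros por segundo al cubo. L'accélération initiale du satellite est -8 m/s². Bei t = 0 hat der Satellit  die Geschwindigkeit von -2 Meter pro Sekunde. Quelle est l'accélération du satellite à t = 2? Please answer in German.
Wir müssen die Stammfunktion unserer Gleichung für den Ruck j(t) = 18 - 72·t 1-mal finden. Mit ∫j(t)dt und Anwendung von a(0) = -8, finden wir a(t) = -36·t^2 + 18·t - 8. Aus der Gleichung für die Beschleunigung a(t) = -36·t^2 + 18·t - 8, setzen wir t = 2 ein und erhalten a = -116.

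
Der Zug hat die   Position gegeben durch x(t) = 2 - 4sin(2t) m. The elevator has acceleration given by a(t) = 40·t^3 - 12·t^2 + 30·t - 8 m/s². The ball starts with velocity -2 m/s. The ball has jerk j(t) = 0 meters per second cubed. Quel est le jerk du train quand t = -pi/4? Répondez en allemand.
Um dies zu lösen, müssen wir 3 Ableitungen unserer Gleichung für die Position x(t) = 2 - 4·sin(2·t) nehmen. Mit d/dt von x(t) finden wir v(t) = -8·cos(2·t). Mit d/dt von v(t) finden wir a(t) = 16·sin(2·t). Die Ableitung von der Beschleunigung ergibt den Ruck: j(t) = 32·cos(2·t). Wir haben den Ruck j(t) = 32·cos(2·t). Durch Einsetzen von t = -pi/4: j(-pi/4) = 0.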